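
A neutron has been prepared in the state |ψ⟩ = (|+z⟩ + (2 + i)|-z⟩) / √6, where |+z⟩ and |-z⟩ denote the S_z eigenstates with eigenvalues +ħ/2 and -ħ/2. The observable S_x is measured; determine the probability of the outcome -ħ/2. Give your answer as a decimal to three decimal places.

|-x⟩ = (|+z⟩ - |-z⟩)/√2, so ⟨-x|ψ⟩ = (-1 - i) / (√2·√6).
P = |-1 - i|² / 12 = 2/12.

0.167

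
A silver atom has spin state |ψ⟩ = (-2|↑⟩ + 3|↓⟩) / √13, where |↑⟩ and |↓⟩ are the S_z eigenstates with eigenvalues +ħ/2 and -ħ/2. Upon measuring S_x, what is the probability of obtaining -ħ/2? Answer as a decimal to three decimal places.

|-x⟩ = (|↑⟩ - |↓⟩)/√2, so ⟨-x|ψ⟩ = (-5) / (√2·√13).
P = |-5|² / 26 = 25/26.

0.962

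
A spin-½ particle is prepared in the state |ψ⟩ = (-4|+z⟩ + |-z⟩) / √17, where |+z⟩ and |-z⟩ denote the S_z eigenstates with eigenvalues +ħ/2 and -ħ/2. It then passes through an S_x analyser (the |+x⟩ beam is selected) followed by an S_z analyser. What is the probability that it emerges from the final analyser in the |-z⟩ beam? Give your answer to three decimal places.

First analyser (S_x): P(|+x⟩) = |⟨+x|ψ⟩|² = 9/34.
After stage 1 the state is |+x⟩; P(|-z⟩) = |⟨-z|+x⟩|² = 1/2.
Joint probability = 9/34 × 1/2 = 0.132.

0.132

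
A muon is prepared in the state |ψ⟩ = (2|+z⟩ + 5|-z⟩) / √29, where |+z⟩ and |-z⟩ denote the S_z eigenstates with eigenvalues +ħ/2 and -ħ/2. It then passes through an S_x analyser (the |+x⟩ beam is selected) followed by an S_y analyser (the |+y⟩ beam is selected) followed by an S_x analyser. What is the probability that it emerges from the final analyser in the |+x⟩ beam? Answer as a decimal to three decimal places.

First analyser (S_x): P(|+x⟩) = |⟨+x|ψ⟩|² = 49/58.
After stage 1 the state is |+x⟩; P(|+y⟩) = |⟨+y|+x⟩|² = 1/2.
After stage 2 the state is |+y⟩; P(|+x⟩) = |⟨+x|+y⟩|² = 1/2.
Joint probability = 49/58 × 1/2 × 1/2 = 0.211.

0.211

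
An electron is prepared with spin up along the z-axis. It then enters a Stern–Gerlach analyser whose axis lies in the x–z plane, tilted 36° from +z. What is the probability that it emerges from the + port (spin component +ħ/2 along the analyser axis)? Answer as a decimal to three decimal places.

For spin-½, the probability of finding spin-up along an axis at angle θ to the initial spin direction is cos²(θ/2); spin-down is sin²(θ/2).
θ = 36°, so P = cos²(18°) ≈ 0.905.

0.905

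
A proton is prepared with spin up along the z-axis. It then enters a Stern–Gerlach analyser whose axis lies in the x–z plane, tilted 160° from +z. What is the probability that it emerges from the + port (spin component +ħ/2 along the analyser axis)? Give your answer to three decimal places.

0.030

For spin-½, the probability of finding spin-up along an axis at angle θ to the initial spin direction is cos²(θ/2); spin-down is sin²(θ/2).
θ = 160°, so P = cos²(80°) ≈ 0.030.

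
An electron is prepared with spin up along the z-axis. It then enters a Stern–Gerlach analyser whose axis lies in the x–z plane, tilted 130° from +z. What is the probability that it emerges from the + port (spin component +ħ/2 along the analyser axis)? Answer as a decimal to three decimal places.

For spin-½, the probability of finding spin-up along an axis at angle θ to the initial spin direction is cos²(θ/2); spin-down is sin²(θ/2).
θ = 130°, so P = cos²(65°) ≈ 0.179.

0.179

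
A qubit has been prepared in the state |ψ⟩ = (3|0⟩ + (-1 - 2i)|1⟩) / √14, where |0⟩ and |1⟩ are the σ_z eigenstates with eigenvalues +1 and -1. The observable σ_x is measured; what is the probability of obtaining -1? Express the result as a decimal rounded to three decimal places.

|-x⟩ = (|0⟩ - |1⟩)/√2, so ⟨-x|ψ⟩ = (4 + 2i) / (√2·√14).
P = |4 + 2i|² / 28 = 20/28.

0.714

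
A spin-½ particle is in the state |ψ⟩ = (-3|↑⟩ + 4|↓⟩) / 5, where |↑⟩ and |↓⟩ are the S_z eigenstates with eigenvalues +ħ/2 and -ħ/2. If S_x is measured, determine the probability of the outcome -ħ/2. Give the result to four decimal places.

|-x⟩ = (|↑⟩ - |↓⟩)/√2, so ⟨-x|ψ⟩ = (-7) / (√2·5).
P = |-7|² / 50 = 49/50.

0.9800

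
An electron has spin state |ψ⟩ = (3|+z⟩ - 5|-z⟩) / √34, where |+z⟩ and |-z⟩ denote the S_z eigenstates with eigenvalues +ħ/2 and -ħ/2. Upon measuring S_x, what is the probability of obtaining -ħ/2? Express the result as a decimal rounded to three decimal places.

0.941

|-x⟩ = (|+z⟩ - |-z⟩)/√2, so ⟨-x|ψ⟩ = (8) / (√2·√34).
P = |8|² / 68 = 64/68.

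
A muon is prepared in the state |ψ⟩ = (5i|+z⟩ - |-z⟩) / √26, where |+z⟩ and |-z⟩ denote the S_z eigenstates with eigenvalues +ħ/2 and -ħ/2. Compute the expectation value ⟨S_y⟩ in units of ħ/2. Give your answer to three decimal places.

⟨σ_y⟩ = 2 Im(a* b)/(|a|²+|b|²) with a = 5i, b = -1.
a* b = 5i, so ⟨σ_y⟩ = 10/26.
⟨S_y⟩ = (ħ/2)·⟨σ_y⟩.

0.385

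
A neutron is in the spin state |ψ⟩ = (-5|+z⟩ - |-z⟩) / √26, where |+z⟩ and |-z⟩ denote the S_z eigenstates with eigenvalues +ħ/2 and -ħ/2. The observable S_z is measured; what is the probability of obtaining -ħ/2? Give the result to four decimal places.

The -ħ/2 outcome corresponds to |-z⟩. Its amplitude in |ψ⟩ is -1/√26.
P = |-1|² / 26 = 1/26.

0.0385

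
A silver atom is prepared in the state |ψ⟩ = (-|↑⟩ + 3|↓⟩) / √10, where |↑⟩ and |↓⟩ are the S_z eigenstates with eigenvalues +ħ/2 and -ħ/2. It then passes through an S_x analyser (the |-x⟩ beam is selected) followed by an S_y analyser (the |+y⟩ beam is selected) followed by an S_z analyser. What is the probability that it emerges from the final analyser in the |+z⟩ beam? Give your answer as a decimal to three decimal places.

0.200

First analyser (S_x): P(|-x⟩) = |⟨-x|ψ⟩|² = 16/20.
After stage 1 the state is |-x⟩; P(|+y⟩) = |⟨+y|-x⟩|² = 1/2.
After stage 2 the state is |+y⟩; P(|+z⟩) = |⟨+z|+y⟩|² = 1/2.
Joint probability = 16/20 × 1/2 × 1/2 = 0.200.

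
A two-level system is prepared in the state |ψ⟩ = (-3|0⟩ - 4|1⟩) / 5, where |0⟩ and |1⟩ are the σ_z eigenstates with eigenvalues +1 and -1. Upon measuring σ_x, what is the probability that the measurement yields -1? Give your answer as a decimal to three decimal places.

0.020

|-x⟩ = (|0⟩ - |1⟩)/√2, so ⟨-x|ψ⟩ = (1) / (√2·5).
P = |1|² / 50 = 1/50.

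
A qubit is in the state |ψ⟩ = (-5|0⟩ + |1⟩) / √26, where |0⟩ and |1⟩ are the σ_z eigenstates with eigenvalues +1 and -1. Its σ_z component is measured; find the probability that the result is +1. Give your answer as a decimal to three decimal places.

The +1 outcome corresponds to |0⟩. Its amplitude in |ψ⟩ is -5/√26.
P = |-5|² / 26 = 25/26.

0.962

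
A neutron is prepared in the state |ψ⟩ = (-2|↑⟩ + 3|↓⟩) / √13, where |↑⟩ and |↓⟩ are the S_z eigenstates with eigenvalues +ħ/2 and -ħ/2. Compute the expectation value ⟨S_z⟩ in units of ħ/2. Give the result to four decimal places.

-0.3846

⟨σ_z⟩ = |a|² - |b|² divided by |a|²+|b|², with a, b the |↑⟩, |↓⟩ amplitudes.
= (4 - 9)/13 = -5/13.
⟨S_z⟩ = (ħ/2)·⟨σ_z⟩.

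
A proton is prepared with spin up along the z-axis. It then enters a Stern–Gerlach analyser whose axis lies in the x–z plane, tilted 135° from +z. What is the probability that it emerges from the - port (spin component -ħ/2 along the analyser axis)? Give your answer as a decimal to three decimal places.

0.854

For spin-½, the probability of finding spin-up along an axis at angle θ to the initial spin direction is cos²(θ/2); spin-down is sin²(θ/2).
θ = 135°, so P = sin²(67.5°) ≈ 0.854.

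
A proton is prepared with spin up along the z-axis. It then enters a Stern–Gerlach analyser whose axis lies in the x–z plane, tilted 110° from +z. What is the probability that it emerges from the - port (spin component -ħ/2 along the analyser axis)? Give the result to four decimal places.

0.6710

For spin-½, the probability of finding spin-up along an axis at angle θ to the initial spin direction is cos²(θ/2); spin-down is sin²(θ/2).
θ = 110°, so P = sin²(55°) ≈ 0.6710.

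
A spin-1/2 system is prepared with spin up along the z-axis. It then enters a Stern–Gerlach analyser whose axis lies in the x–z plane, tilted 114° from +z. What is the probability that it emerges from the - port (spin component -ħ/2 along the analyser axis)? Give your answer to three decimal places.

For spin-½, the probability of finding spin-up along an axis at angle θ to the initial spin direction is cos²(θ/2); spin-down is sin²(θ/2).
θ = 114°, so P = sin²(57°) ≈ 0.703.

0.703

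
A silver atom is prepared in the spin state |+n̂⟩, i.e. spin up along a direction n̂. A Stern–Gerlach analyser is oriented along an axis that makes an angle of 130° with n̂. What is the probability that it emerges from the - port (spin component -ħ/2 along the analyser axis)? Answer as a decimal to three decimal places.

0.821

For spin-½, the probability of finding spin-up along an axis at angle θ to the initial spin direction is cos²(θ/2); spin-down is sin²(θ/2).
θ = 130°, so P = sin²(65°) ≈ 0.821.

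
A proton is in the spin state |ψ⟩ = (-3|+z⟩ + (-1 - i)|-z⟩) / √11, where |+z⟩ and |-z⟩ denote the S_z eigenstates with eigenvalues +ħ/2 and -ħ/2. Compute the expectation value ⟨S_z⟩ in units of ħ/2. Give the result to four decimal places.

⟨σ_z⟩ = |a|² - |b|² divided by |a|²+|b|², with a, b the |+z⟩, |-z⟩ amplitudes.
= (9 - 2)/11 = 7/11.
⟨S_z⟩ = (ħ/2)·⟨σ_z⟩.

0.6364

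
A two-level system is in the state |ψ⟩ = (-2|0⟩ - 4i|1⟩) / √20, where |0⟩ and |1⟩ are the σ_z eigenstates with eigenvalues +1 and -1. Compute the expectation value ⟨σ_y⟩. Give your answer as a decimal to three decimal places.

⟨σ_y⟩ = 2 Im(a* b)/(|a|²+|b|²) with a = -2, b = -4i.
a* b = 8i, so ⟨σ_y⟩ = 16/20.

0.800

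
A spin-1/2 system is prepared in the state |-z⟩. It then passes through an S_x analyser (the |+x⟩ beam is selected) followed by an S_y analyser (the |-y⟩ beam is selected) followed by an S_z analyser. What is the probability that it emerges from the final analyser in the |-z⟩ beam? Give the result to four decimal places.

First analyser (S_x): from |-z⟩, P(|+x⟩) = 1/2.
After stage 1 the state is |+x⟩; P(|-y⟩) = |⟨-y|+x⟩|² = 1/2.
After stage 2 the state is |-y⟩; P(|-z⟩) = |⟨-z|-y⟩|² = 1/2.
Joint probability = 1/2 × 1/2 × 1/2 = 0.1250.

0.1250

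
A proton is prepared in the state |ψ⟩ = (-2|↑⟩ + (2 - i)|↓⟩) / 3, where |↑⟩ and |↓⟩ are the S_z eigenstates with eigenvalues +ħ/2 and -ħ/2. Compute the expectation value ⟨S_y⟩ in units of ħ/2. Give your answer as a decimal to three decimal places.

⟨σ_y⟩ = 2 Im(a* b)/(|a|²+|b|²) with a = -2, b = (2 - i).
a* b = (-4 + 2i), so ⟨σ_y⟩ = 4/9.
⟨S_y⟩ = (ħ/2)·⟨σ_y⟩.

0.444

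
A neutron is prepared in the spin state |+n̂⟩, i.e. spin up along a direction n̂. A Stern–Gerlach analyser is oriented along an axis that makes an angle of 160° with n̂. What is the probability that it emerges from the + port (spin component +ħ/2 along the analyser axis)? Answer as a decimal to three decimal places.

For spin-½, the probability of finding spin-up along an axis at angle θ to the initial spin direction is cos²(θ/2); spin-down is sin²(θ/2).
θ = 160°, so P = cos²(80°) ≈ 0.030.

0.030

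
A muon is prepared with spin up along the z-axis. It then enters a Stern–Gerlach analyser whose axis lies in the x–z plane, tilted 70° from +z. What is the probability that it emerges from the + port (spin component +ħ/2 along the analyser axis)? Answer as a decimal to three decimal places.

For spin-½, the probability of finding spin-up along an axis at angle θ to the initial spin direction is cos²(θ/2); spin-down is sin²(θ/2).
θ = 70°, so P = cos²(35°) ≈ 0.671.

0.671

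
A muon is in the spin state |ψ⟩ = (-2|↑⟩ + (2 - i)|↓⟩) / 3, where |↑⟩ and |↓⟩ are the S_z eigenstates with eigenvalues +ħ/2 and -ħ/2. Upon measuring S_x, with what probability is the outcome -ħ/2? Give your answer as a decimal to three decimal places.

|-x⟩ = (|↑⟩ - |↓⟩)/√2, so ⟨-x|ψ⟩ = (-4 + i) / (√2·3).
P = |-4 + i|² / 18 = 17/18.

0.944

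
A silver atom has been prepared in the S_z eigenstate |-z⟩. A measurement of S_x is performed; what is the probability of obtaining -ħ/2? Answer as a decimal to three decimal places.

In the S_z basis, |-z⟩ = |-z⟩ and |-x⟩ = (|+z⟩ - |-z⟩)/√2.
|⟨-x|-z⟩|² = 1/2.

0.500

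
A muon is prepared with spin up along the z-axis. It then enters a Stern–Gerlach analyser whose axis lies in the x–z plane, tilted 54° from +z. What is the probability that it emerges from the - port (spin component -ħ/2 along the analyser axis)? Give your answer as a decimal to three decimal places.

0.206

For spin-½, the probability of finding spin-up along an axis at angle θ to the initial spin direction is cos²(θ/2); spin-down is sin²(θ/2).
θ = 54°, so P = sin²(27°) ≈ 0.206.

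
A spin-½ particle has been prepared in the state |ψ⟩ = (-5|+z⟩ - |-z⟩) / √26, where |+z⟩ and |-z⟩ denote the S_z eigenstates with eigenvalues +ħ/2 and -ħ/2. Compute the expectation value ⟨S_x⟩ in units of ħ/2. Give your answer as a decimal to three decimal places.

0.385

⟨σ_x⟩ = 2 Re(a* b)/(|a|²+|b|²) with a = -5, b = -1.
a* b = 5, so ⟨σ_x⟩ = 10/26.
⟨S_x⟩ = (ħ/2)·⟨σ_x⟩.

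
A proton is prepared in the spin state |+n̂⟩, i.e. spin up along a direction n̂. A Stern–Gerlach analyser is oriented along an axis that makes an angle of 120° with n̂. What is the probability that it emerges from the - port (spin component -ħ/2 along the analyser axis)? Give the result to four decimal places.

For spin-½, the probability of finding spin-up along an axis at angle θ to the initial spin direction is cos²(θ/2); spin-down is sin²(θ/2).
θ = 120°, so P = sin²(60°) ≈ 0.7500.

0.7500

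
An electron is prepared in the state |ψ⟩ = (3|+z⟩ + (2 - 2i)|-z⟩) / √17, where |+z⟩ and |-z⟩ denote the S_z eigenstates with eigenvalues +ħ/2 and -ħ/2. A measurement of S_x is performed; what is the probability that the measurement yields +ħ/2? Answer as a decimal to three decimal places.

0.853

|+x⟩ = (|+z⟩ + |-z⟩)/√2, so ⟨+x|ψ⟩ = (5 - 2i) / (√2·√17).
P = |5 - 2i|² / 34 = 29/34.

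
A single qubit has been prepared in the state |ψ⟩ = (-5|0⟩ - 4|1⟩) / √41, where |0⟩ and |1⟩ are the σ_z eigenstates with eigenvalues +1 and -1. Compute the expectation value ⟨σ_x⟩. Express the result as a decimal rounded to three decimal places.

0.976

⟨σ_x⟩ = 2 Re(a* b)/(|a|²+|b|²) with a = -5, b = -4.
a* b = 20, so ⟨σ_x⟩ = 40/41.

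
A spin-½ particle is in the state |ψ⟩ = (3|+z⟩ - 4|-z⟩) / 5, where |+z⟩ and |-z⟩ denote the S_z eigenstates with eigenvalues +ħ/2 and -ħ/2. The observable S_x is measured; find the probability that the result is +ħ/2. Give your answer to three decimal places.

|+x⟩ = (|+z⟩ + |-z⟩)/√2, so ⟨+x|ψ⟩ = (-1) / (√2·5).
P = |-1|² / 50 = 1/50.

0.020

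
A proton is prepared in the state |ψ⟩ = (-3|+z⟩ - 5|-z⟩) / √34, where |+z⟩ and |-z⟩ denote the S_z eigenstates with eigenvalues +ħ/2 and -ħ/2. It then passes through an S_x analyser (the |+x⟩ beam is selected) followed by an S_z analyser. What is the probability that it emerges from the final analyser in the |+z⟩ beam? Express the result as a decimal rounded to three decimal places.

0.471

First analyser (S_x): P(|+x⟩) = |⟨+x|ψ⟩|² = 64/68.
After stage 1 the state is |+x⟩; P(|+z⟩) = |⟨+z|+x⟩|² = 1/2.
Joint probability = 64/68 × 1/2 = 0.471.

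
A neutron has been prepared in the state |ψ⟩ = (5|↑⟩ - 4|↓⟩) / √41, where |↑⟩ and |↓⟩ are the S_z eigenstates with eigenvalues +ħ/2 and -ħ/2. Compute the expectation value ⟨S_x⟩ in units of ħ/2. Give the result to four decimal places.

⟨σ_x⟩ = 2 Re(a* b)/(|a|²+|b|²) with a = 5, b = -4.
a* b = -20, so ⟨σ_x⟩ = -40/41.
⟨S_x⟩ = (ħ/2)·⟨σ_x⟩.

-0.9756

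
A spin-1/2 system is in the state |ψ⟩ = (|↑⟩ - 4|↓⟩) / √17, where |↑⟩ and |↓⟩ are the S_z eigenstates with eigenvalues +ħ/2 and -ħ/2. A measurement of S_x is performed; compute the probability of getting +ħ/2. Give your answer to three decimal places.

0.265

|+x⟩ = (|↑⟩ + |↓⟩)/√2, so ⟨+x|ψ⟩ = (-3) / (√2·√17).
P = |-3|² / 34 = 9/34.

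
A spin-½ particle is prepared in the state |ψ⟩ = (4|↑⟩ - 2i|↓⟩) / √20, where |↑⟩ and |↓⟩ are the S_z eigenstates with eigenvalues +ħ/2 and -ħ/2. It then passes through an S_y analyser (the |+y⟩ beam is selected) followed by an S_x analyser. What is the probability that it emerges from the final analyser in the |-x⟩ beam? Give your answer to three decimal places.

First analyser (S_y): P(|+y⟩) = |⟨+y|ψ⟩|² = 4/40.
After stage 1 the state is |+y⟩; P(|-x⟩) = |⟨-x|+y⟩|² = 1/2.
Joint probability = 4/40 × 1/2 = 0.050.

0.050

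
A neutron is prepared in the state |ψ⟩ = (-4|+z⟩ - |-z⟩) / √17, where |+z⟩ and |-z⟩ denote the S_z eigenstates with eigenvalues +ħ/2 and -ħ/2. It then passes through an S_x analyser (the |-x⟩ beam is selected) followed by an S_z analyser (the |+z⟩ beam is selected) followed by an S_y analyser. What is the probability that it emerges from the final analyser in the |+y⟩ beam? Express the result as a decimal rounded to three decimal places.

0.066

First analyser (S_x): P(|-x⟩) = |⟨-x|ψ⟩|² = 9/34.
After stage 1 the state is |-x⟩; P(|+z⟩) = |⟨+z|-x⟩|² = 1/2.
After stage 2 the state is |+z⟩; P(|+y⟩) = |⟨+y|+z⟩|² = 1/2.
Joint probability = 9/34 × 1/2 × 1/2 = 0.066.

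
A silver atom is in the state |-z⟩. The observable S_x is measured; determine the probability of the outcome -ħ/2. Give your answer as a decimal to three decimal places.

0.500

In the S_z basis, |-z⟩ = |-z⟩ and |-x⟩ = (|+z⟩ - |-z⟩)/√2.
|⟨-x|-z⟩|² = 1/2.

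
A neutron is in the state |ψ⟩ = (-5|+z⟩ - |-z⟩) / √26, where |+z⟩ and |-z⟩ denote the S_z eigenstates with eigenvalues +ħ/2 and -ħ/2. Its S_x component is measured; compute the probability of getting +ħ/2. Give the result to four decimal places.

|+x⟩ = (|+z⟩ + |-z⟩)/√2, so ⟨+x|ψ⟩ = (-6) / (√2·√26).
P = |-6|² / 52 = 36/52.

0.6923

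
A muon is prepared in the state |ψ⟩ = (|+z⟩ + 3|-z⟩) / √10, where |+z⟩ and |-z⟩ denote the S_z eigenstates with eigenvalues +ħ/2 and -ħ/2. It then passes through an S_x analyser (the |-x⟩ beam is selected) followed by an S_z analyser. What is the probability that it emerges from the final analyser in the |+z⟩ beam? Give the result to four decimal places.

First analyser (S_x): P(|-x⟩) = |⟨-x|ψ⟩|² = 4/20.
After stage 1 the state is |-x⟩; P(|+z⟩) = |⟨+z|-x⟩|² = 1/2.
Joint probability = 4/20 × 1/2 = 0.1000.

0.1000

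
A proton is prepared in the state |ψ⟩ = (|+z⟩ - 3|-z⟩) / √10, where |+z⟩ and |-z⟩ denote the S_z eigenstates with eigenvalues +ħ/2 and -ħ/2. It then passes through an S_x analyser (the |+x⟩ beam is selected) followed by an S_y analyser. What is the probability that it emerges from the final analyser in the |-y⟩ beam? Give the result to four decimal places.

First analyser (S_x): P(|+x⟩) = |⟨+x|ψ⟩|² = 4/20.
After stage 1 the state is |+x⟩; P(|-y⟩) = |⟨-y|+x⟩|² = 1/2.
Joint probability = 4/20 × 1/2 = 0.1000.

0.1000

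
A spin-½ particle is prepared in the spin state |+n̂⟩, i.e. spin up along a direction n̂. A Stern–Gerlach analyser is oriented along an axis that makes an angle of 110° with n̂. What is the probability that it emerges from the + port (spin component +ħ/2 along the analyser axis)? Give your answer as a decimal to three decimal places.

0.329

For spin-½, the probability of finding spin-up along an axis at angle θ to the initial spin direction is cos²(θ/2); spin-down is sin²(θ/2).
θ = 110°, so P = cos²(55°) ≈ 0.329.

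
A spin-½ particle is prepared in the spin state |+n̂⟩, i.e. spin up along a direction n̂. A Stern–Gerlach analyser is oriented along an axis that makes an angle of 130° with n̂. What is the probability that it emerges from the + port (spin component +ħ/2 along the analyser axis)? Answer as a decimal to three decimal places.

0.179

For spin-½, the probability of finding spin-up along an axis at angle θ to the initial spin direction is cos²(θ/2); spin-down is sin²(θ/2).
θ = 130°, so P = cos²(65°) ≈ 0.179.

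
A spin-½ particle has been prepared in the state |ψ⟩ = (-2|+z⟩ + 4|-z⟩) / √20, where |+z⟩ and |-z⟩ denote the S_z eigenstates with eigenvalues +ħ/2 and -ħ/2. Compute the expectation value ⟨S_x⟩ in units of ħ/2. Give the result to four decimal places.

-0.8000

⟨σ_x⟩ = 2 Re(a* b)/(|a|²+|b|²) with a = -2, b = 4.
a* b = -8, so ⟨σ_x⟩ = -16/20.
⟨S_x⟩ = (ħ/2)·⟨σ_x⟩.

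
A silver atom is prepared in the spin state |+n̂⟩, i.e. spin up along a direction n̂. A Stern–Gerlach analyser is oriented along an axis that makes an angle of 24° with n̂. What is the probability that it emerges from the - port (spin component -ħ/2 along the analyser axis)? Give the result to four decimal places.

0.0432

For spin-½, the probability of finding spin-up along an axis at angle θ to the initial spin direction is cos²(θ/2); spin-down is sin²(θ/2).
θ = 24°, so P = sin²(12°) ≈ 0.0432.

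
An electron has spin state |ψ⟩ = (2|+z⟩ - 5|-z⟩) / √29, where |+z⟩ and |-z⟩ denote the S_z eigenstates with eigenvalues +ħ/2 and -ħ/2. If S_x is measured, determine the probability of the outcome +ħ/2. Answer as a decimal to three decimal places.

0.155

|+x⟩ = (|+z⟩ + |-z⟩)/√2, so ⟨+x|ψ⟩ = (-3) / (√2·√29).
P = |-3|² / 58 = 9/58.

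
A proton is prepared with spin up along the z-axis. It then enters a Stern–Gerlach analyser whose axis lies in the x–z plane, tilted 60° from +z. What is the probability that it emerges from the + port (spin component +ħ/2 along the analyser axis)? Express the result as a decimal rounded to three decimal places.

For spin-½, the probability of finding spin-up along an axis at angle θ to the initial spin direction is cos²(θ/2); spin-down is sin²(θ/2).
θ = 60°, so P = cos²(30°) ≈ 0.750.

0.750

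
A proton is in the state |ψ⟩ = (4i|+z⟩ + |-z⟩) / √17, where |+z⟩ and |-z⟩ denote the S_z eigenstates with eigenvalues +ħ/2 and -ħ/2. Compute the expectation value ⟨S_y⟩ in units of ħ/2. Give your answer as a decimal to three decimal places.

-0.471

⟨σ_y⟩ = 2 Im(a* b)/(|a|²+|b|²) with a = 4i, b = 1.
a* b = -4i, so ⟨σ_y⟩ = -8/17.
⟨S_y⟩ = (ħ/2)·⟨σ_y⟩.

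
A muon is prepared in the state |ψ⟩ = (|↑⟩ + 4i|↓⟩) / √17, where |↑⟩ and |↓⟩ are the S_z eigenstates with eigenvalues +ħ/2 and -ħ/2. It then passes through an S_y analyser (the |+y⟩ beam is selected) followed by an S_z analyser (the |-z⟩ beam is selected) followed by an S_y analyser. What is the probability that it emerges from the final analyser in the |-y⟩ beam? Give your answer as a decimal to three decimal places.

First analyser (S_y): P(|+y⟩) = |⟨+y|ψ⟩|² = 25/34.
After stage 1 the state is |+y⟩; P(|-z⟩) = |⟨-z|+y⟩|² = 1/2.
After stage 2 the state is |-z⟩; P(|-y⟩) = |⟨-y|-z⟩|² = 1/2.
Joint probability = 25/34 × 1/2 × 1/2 = 0.184.

0.184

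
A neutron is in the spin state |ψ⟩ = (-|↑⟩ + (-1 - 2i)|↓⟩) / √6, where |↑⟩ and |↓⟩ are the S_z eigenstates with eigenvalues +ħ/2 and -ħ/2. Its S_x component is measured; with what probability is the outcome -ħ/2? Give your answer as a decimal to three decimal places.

|-x⟩ = (|↑⟩ - |↓⟩)/√2, so ⟨-x|ψ⟩ = (2i) / (√2·√6).
P = |2i|² / 12 = 4/12.

0.333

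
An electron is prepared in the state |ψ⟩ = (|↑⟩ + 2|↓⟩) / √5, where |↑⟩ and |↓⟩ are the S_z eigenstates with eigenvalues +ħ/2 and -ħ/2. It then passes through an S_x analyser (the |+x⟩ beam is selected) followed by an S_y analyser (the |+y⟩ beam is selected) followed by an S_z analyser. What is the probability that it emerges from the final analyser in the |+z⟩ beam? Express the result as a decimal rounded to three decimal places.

First analyser (S_x): P(|+x⟩) = |⟨+x|ψ⟩|² = 9/10.
After stage 1 the state is |+x⟩; P(|+y⟩) = |⟨+y|+x⟩|² = 1/2.
After stage 2 the state is |+y⟩; P(|+z⟩) = |⟨+z|+y⟩|² = 1/2.
Joint probability = 9/10 × 1/2 × 1/2 = 0.225.

0.225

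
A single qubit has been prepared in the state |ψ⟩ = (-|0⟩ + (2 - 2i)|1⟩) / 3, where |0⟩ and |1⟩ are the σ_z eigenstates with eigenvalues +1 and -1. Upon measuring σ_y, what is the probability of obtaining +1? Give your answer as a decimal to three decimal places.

|+y⟩ = (|0⟩ + i|1⟩)/√2, so ⟨+y|ψ⟩ = (-3 - 2i) / (√2·3).
P = |-3 - 2i|² / 18 = 13/18.

0.722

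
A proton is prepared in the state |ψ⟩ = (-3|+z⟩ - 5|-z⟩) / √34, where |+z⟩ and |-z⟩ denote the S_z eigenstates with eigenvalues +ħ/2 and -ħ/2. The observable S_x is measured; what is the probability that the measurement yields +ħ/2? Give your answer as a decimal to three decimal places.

|+x⟩ = (|+z⟩ + |-z⟩)/√2, so ⟨+x|ψ⟩ = (-8) / (√2·√34).
P = |-8|² / 68 = 64/68.

0.941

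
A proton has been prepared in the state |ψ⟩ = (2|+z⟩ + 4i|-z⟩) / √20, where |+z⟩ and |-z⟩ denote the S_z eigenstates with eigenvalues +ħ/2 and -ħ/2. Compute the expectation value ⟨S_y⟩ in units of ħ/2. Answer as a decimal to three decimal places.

⟨σ_y⟩ = 2 Im(a* b)/(|a|²+|b|²) with a = 2, b = 4i.
a* b = 8i, so ⟨σ_y⟩ = 16/20.
⟨S_y⟩ = (ħ/2)·⟨σ_y⟩.

0.800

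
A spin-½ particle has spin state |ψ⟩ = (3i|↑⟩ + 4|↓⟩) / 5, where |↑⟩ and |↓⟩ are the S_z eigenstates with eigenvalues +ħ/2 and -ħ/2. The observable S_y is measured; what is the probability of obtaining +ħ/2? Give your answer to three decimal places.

|+y⟩ = (|↑⟩ + i|↓⟩)/√2, so ⟨+y|ψ⟩ = (-i) / (√2·5).
P = |-i|² / 50 = 1/50.

0.020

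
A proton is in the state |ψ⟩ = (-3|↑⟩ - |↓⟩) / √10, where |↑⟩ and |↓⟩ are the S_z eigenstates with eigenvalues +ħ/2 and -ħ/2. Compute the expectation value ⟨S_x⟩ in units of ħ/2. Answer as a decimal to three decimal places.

⟨σ_x⟩ = 2 Re(a* b)/(|a|²+|b|²) with a = -3, b = -1.
a* b = 3, so ⟨σ_x⟩ = 6/10.
⟨S_x⟩ = (ħ/2)·⟨σ_x⟩.

0.600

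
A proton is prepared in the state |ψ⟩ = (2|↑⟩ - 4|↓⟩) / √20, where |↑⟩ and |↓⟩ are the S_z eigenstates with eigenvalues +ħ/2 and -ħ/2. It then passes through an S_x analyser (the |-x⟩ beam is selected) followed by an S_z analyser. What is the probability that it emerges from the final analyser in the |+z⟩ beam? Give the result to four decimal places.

0.4500

First analyser (S_x): P(|-x⟩) = |⟨-x|ψ⟩|² = 36/40.
After stage 1 the state is |-x⟩; P(|+z⟩) = |⟨+z|-x⟩|² = 1/2.
Joint probability = 36/40 × 1/2 = 0.4500.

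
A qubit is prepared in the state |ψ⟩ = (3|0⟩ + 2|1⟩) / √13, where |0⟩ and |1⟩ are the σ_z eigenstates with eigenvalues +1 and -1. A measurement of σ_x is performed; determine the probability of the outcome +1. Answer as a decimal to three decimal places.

|+x⟩ = (|0⟩ + |1⟩)/√2, so ⟨+x|ψ⟩ = (5) / (√2·√13).
P = |5|² / 26 = 25/26.

0.962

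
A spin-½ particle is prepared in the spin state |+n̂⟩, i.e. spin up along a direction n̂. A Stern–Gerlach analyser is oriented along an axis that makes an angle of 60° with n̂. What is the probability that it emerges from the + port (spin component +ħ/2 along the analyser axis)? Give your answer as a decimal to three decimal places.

0.750

For spin-½, the probability of finding spin-up along an axis at angle θ to the initial spin direction is cos²(θ/2); spin-down is sin²(θ/2).
θ = 60°, so P = cos²(30°) ≈ 0.750.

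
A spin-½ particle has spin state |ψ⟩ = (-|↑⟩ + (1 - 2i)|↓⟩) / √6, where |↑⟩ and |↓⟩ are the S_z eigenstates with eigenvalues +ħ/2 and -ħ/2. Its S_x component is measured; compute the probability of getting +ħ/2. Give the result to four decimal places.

|+x⟩ = (|↑⟩ + |↓⟩)/√2, so ⟨+x|ψ⟩ = (-2i) / (√2·√6).
P = |-2i|² / 12 = 4/12.

0.3333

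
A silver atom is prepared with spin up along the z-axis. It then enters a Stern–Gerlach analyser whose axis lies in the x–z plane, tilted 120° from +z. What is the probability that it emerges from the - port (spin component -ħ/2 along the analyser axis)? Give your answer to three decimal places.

For spin-½, the probability of finding spin-up along an axis at angle θ to the initial spin direction is cos²(θ/2); spin-down is sin²(θ/2).
θ = 120°, so P = sin²(60°) ≈ 0.750.

0.750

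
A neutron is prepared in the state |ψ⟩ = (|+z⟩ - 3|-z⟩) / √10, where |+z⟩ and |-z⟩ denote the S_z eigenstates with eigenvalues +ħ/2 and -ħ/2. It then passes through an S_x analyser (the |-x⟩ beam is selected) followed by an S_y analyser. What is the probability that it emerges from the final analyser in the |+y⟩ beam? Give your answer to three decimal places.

First analyser (S_x): P(|-x⟩) = |⟨-x|ψ⟩|² = 16/20.
After stage 1 the state is |-x⟩; P(|+y⟩) = |⟨+y|-x⟩|² = 1/2.
Joint probability = 16/20 × 1/2 = 0.400.

0.400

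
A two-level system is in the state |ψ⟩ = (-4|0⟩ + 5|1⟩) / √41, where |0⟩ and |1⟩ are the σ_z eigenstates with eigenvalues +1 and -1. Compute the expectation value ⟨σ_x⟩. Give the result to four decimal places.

⟨σ_x⟩ = 2 Re(a* b)/(|a|²+|b|²) with a = -4, b = 5.
a* b = -20, so ⟨σ_x⟩ = -40/41.

-0.9756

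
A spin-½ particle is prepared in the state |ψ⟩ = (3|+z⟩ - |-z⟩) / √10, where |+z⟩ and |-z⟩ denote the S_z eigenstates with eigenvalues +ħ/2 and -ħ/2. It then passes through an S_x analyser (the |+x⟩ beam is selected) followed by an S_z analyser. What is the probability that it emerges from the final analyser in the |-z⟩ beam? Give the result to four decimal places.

0.1000

First analyser (S_x): P(|+x⟩) = |⟨+x|ψ⟩|² = 4/20.
After stage 1 the state is |+x⟩; P(|-z⟩) = |⟨-z|+x⟩|² = 1/2.
Joint probability = 4/20 × 1/2 = 0.1000.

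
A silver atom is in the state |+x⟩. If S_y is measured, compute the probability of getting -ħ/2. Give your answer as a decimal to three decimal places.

0.500

In the S_z basis, |+x⟩ = (|+z⟩ + |-z⟩)/√2 and |-y⟩ = (|+z⟩ - i|-z⟩)/√2.
|⟨-y|+x⟩|² = 1/2.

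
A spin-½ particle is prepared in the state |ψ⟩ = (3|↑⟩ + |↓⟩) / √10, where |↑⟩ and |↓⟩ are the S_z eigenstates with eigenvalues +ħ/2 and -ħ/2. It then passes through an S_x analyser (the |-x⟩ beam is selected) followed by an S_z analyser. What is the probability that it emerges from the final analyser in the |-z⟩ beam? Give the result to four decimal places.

0.1000

First analyser (S_x): P(|-x⟩) = |⟨-x|ψ⟩|² = 4/20.
After stage 1 the state is |-x⟩; P(|-z⟩) = |⟨-z|-x⟩|² = 1/2.
Joint probability = 4/20 × 1/2 = 0.1000.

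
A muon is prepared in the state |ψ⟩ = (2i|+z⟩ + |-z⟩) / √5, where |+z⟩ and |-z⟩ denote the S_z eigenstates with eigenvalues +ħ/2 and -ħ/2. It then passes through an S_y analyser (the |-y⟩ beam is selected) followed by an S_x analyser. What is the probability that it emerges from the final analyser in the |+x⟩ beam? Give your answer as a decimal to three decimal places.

First analyser (S_y): P(|-y⟩) = |⟨-y|ψ⟩|² = 9/10.
After stage 1 the state is |-y⟩; P(|+x⟩) = |⟨+x|-y⟩|² = 1/2.
Joint probability = 9/10 × 1/2 = 0.450.

0.450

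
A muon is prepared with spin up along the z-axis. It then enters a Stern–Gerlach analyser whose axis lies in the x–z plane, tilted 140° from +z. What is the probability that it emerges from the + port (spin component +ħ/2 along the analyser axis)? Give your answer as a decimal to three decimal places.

0.117

For spin-½, the probability of finding spin-up along an axis at angle θ to the initial spin direction is cos²(θ/2); spin-down is sin²(θ/2).
θ = 140°, so P = cos²(70°) ≈ 0.117.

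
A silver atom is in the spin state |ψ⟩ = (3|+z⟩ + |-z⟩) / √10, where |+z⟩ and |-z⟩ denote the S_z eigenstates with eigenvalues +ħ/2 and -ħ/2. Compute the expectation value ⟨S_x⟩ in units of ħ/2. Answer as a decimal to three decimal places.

0.600

⟨σ_x⟩ = 2 Re(a* b)/(|a|²+|b|²) with a = 3, b = 1.
a* b = 3, so ⟨σ_x⟩ = 6/10.
⟨S_x⟩ = (ħ/2)·⟨σ_x⟩.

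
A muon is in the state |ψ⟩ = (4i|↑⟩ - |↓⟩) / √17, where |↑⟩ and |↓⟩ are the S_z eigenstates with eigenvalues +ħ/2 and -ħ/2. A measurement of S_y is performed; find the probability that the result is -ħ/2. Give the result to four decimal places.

|-y⟩ = (|↑⟩ - i|↓⟩)/√2, so ⟨-y|ψ⟩ = (3i) / (√2·√17).
P = |3i|² / 34 = 9/34.

0.2647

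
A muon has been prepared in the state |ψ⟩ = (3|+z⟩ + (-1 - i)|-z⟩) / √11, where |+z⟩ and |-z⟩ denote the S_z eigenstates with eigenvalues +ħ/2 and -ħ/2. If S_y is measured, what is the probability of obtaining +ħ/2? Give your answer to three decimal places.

0.227

|+y⟩ = (|+z⟩ + i|-z⟩)/√2, so ⟨+y|ψ⟩ = (2 + i) / (√2·√11).
P = |2 + i|² / 22 = 5/22.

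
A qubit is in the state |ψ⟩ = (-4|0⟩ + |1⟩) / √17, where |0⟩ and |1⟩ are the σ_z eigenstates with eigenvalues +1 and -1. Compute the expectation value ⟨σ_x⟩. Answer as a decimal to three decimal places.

⟨σ_x⟩ = 2 Re(a* b)/(|a|²+|b|²) with a = -4, b = 1.
a* b = -4, so ⟨σ_x⟩ = -8/17.

-0.471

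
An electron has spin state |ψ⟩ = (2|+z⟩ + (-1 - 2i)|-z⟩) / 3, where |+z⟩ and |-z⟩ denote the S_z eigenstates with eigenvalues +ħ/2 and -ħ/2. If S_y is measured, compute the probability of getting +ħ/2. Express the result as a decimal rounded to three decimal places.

|+y⟩ = (|+z⟩ + i|-z⟩)/√2, so ⟨+y|ψ⟩ = (i) / (√2·3).
P = |i|² / 18 = 1/18.

0.056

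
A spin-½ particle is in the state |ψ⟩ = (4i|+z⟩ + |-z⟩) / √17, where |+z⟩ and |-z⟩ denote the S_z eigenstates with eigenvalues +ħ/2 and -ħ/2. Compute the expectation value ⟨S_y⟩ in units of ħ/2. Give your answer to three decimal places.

⟨σ_y⟩ = 2 Im(a* b)/(|a|²+|b|²) with a = 4i, b = 1.
a* b = -4i, so ⟨σ_y⟩ = -8/17.
⟨S_y⟩ = (ħ/2)·⟨σ_y⟩.

-0.471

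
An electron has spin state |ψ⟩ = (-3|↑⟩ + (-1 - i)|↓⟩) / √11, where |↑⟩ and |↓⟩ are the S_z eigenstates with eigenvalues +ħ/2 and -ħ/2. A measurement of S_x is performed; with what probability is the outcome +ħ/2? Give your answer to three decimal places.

|+x⟩ = (|↑⟩ + |↓⟩)/√2, so ⟨+x|ψ⟩ = (-4 - i) / (√2·√11).
P = |-4 - i|² / 22 = 17/22.

0.773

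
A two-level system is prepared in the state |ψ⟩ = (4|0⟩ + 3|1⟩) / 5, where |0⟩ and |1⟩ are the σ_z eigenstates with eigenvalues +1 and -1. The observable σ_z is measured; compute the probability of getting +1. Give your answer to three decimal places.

The +1 outcome corresponds to |0⟩. Its amplitude in |ψ⟩ is 4/5.
P = |4|² / 25 = 16/25.

0.640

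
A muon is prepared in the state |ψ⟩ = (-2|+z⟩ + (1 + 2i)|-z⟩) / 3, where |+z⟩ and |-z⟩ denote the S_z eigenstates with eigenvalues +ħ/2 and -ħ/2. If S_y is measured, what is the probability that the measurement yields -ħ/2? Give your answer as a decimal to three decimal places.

0.944

|-y⟩ = (|+z⟩ - i|-z⟩)/√2, so ⟨-y|ψ⟩ = (-4 + i) / (√2·3).
P = |-4 + i|² / 18 = 17/18.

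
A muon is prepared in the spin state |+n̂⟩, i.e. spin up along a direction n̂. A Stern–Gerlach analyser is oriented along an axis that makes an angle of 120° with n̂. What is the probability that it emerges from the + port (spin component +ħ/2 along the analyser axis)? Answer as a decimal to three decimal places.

For spin-½, the probability of finding spin-up along an axis at angle θ to the initial spin direction is cos²(θ/2); spin-down is sin²(θ/2).
θ = 120°, so P = cos²(60°) ≈ 0.250.

0.250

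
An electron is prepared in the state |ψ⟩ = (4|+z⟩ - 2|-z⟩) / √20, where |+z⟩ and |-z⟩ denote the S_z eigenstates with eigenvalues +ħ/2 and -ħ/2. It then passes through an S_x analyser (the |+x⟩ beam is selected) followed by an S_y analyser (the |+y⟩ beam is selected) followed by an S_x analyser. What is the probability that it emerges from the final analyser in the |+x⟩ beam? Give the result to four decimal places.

First analyser (S_x): P(|+x⟩) = |⟨+x|ψ⟩|² = 4/40.
After stage 1 the state is |+x⟩; P(|+y⟩) = |⟨+y|+x⟩|² = 1/2.
After stage 2 the state is |+y⟩; P(|+x⟩) = |⟨+x|+y⟩|² = 1/2.
Joint probability = 4/40 × 1/2 × 1/2 = 0.0250.

0.0250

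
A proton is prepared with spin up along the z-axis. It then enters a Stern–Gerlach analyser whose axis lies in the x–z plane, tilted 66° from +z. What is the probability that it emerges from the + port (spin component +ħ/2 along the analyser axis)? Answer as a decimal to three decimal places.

For spin-½, the probability of finding spin-up along an axis at angle θ to the initial spin direction is cos²(θ/2); spin-down is sin²(θ/2).
θ = 66°, so P = cos²(33°) ≈ 0.703.

0.703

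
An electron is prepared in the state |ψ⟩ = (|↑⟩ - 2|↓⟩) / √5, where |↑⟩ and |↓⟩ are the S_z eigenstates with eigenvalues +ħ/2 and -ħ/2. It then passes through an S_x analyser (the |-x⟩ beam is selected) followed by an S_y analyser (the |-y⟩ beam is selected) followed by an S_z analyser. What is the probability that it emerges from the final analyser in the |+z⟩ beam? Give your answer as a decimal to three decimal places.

First analyser (S_x): P(|-x⟩) = |⟨-x|ψ⟩|² = 9/10.
After stage 1 the state is |-x⟩; P(|-y⟩) = |⟨-y|-x⟩|² = 1/2.
After stage 2 the state is |-y⟩; P(|+z⟩) = |⟨+z|-y⟩|² = 1/2.
Joint probability = 9/10 × 1/2 × 1/2 = 0.225.

0.225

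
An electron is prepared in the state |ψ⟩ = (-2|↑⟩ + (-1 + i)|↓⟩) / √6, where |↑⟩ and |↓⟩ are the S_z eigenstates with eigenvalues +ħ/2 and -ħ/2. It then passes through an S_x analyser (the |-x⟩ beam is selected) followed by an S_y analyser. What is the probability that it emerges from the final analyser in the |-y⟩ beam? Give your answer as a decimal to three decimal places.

0.083

First analyser (S_x): P(|-x⟩) = |⟨-x|ψ⟩|² = 2/12.
After stage 1 the state is |-x⟩; P(|-y⟩) = |⟨-y|-x⟩|² = 1/2.
Joint probability = 2/12 × 1/2 = 0.083.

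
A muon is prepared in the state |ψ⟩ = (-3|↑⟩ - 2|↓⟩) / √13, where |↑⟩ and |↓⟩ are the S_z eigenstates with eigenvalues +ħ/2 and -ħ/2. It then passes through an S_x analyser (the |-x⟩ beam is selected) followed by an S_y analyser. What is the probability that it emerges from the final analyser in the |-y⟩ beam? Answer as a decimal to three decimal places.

0.019

First analyser (S_x): P(|-x⟩) = |⟨-x|ψ⟩|² = 1/26.
After stage 1 the state is |-x⟩; P(|-y⟩) = |⟨-y|-x⟩|² = 1/2.
Joint probability = 1/26 × 1/2 = 0.019.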